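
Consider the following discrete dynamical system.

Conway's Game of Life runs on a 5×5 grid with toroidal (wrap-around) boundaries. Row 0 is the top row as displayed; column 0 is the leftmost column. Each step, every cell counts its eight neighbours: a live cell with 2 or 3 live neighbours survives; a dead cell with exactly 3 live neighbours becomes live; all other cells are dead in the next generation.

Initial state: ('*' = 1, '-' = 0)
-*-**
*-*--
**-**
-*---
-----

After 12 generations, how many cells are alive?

16

gen 0: -*-**
*-*--
**-**
-*---
-----
gen 1: *****
-----
---**
-**-*
*-*--
gen 2: *-***
-*---
*-***
-**-*
-----
gen 3: *****
-----
----*
-**-*
-----
gen 4: *****
-**--
*--*-
*--*-
-----
gen 5: *--**
-----
*--*-
-----
-----
gen 6: ----*
*--*-
-----
-----
----*
gen 7: *--**
----*
-----
-----
-----
gen 8: *--**
*--**
-----
-----
----*
gen 9: -----
*--*-
----*
-----
*--**
gen 10: *--*-
----*
----*
*--*-
----*
gen 11: *--*-
*--**
*--**
*--*-
*--*-
gen 12: ****-
-**--
-**--
****-
****-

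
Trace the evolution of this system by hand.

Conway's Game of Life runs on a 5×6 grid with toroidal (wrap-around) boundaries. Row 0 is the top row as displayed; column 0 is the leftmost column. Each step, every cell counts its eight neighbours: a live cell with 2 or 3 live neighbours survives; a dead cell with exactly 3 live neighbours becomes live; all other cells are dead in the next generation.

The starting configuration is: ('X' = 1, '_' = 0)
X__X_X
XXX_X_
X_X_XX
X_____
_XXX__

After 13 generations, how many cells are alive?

t=0: X__X_X
XXX_X_
X_X_XX
X_____
_XXX__
t=1: _____X
__X___
__X_X_
X___X_
_XXXXX
t=2: XX___X
___X__
_X___X
X_____
_XXX__
t=3: XX_XX_
_XX_XX
X_____
X_____
__X__X
t=4: ______
__X_X_
X_____
XX___X
__XXXX
t=5: __X__X
______
X_____
_XXX__
_XXXXX
t=6: XXX__X
______
_XX___
_____X
_____X
t=7: XX___X
______
______
X_____
_X__XX
t=8: _X__XX
X_____
______
X____X
_X__X_
t=9: _X__XX
X____X
X____X
X____X
_X__X_
t=10: _X__X_
_X____
_X__X_
_X__X_
_X__X_
t=11: XXX___
XXX___
XXX___
XXXXXX
XXXXXX
t=12: ____X_
___X_X
____X_
______
______
t=13: ____X_
___X_X
____X_
______
______

4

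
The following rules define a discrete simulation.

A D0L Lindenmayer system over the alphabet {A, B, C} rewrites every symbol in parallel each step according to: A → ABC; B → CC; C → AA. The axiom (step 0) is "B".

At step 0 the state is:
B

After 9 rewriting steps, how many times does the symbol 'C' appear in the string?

t=0: B
t=1: CC
t=2: AAAA
t=3: ABCABCABCABC
t=4: ABCCCAAABCCCAAABCCCAAABCCCAA
t=5: ABCCCAAAAAAABCABCABCCCAAAAAAABCABCABCCCAAAAAAABCABCABCCCAAAAAAABCABC
t=6: ABCCCAAAAAAABCABCABCABCABCABCABCCCAAABCCCAAABCCCAAAAAAABCA…CABCCCAAABCCCAAABCCCAAAAAAABCABCABCABCABCABCABCCCAAABCCCAA  (len 172)
t=7: ABCCCAAAAAAABCABCABCABCABCABCABCCCAAABCCCAAABCCCAAABCCCAAA…CAAABCCCAAABCCCAAABCCCAAABCCCAAAAAAABCABCABCCCAAAAAAABCABC  (len 420)
t=8: ABCCCAAAAAAABCABCABCABCABCABCABCCCAAABCCCAAABCCCAAABCCCAAA…CABCCCAAABCCCAAABCCCAAAAAAABCABCABCABCABCABCABCCCAAABCCCAA  (len 1036)
t=9: ABCCCAAAAAAABCABCABCABCABCABCABCCCAAABCCCAAABCCCAAABCCCAAA…CAAABCCCAAABCCCAAABCCCAAABCCCAAAAAAABCABCABCCCAAAAAAABCABC  (len 2564)

884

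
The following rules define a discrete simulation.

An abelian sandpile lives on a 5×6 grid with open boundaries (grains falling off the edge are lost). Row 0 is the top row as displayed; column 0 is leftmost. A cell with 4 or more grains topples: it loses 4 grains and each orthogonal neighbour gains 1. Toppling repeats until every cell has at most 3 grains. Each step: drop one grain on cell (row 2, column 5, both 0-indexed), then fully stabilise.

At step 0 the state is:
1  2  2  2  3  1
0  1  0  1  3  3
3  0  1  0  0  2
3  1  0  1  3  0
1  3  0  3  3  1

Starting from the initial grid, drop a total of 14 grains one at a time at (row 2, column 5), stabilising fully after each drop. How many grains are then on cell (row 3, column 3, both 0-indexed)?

0) 1  2  2  2  3  1
0  1  0  1  3  3
3  0  1  0  0  2
3  1  0  1  3  0
1  3  0  3  3  1
1) 1  2  2  2  3  1
0  1  0  1  3  3
3  0  1  0  0  3
3  1  0  1  3  0
1  3  0  3  3  1
2) 1  2  2  3  0  3
0  1  0  2  1  1
3  0  1  0  2  1
3  1  0  1  3  1
1  3  0  3  3  1
3) 1  2  2  3  0  3
0  1  0  2  1  1
3  0  1  0  2  2
3  1  0  1  3  1
1  3  0  3  3  1
4) 1  2  2  3  0  3
0  1  0  2  1  1
3  0  1  0  2  3
3  1  0  1  3  1
1  3  0  3  3  1
5) 1  2  2  3  0  3
0  1  0  2  1  2
3  0  1  0  3  0
3  1  0  1  3  2
1  3  0  3  3  1
6) 1  2  2  3  0  3
0  1  0  2  1  2
3  0  1  0  3  1
3  1  0  1  3  2
1  3  0  3  3  1
7) 1  2  2  3  0  3
0  1  0  2  1  2
3  0  1  0  3  2
3  1  0  1  3  2
1  3  0  3  3  1
8) 1  2  2  3  0  3
0  1  0  2  1  2
3  0  1  0  3  3
3  1  0  1  3  2
1  3  0  3  3  1
9) 1  2  2  3  0  3
0  1  0  2  2  3
3  0  1  1  1  2
3  1  0  3  2  0
1  3  1  0  1  3
10) 1  2  2  3  0  3
0  1  0  2  2  3
3  0  1  1  1  3
3  1  0  3  2  0
1  3  1  0  1  3
11) 1  2  2  3  1  0
0  1  0  2  3  1
3  0  1  1  2  1
3  1  0  3  2  1
1  3  1  0  1  3
12) 1  2  2  3  1  0
0  1  0  2  3  1
3  0  1  1  2  2
3  1  0  3  2  1
1  3  1  0  1  3
13) 1  2  2  3  1  0
0  1  0  2  3  1
3  0  1  1  2  3
3  1  0  3  2  1
1  3  1  0  1  3
14) 1  2  2  3  1  0
0  1  0  2  3  2
3  0  1  1  3  0
3  1  0  3  2  2
1  3  1  0  1  3

3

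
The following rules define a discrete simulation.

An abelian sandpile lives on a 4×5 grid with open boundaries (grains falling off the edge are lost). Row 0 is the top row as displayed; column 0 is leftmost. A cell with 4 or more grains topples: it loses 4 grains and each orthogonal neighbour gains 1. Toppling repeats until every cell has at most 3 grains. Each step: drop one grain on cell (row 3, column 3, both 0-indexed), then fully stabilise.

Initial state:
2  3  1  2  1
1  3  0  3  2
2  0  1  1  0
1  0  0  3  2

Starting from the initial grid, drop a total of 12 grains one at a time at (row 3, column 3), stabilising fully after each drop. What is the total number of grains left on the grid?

33

k=0  2  3  1  2  1
1  3  0  3  2
2  0  1  1  0
1  0  0  3  2
k=1  2  3  1  2  1
1  3  0  3  2
2  0  1  2  0
1  0  1  0  3
k=2  2  3  1  2  1
1  3  0  3  2
2  0  1  2  0
1  0  1  1  3
k=3  2  3  1  2  1
1  3  0  3  2
2  0  1  2  0
1  0  1  2  3
k=4  2  3  1  2  1
1  3  0  3  2
2  0  1  2  0
1  0  1  3  3
k=5  2  3  1  2  1
1  3  0  3  2
2  0  1  3  1
1  0  2  1  0
k=6  2  3  1  2  1
1  3  0  3  2
2  0  1  3  1
1  0  2  2  0
k=7  2  3  1  2  1
1  3  0  3  2
2  0  1  3  1
1  0  2  3  0
k=8  2  3  1  3  1
1  3  1  0  3
2  0  2  1  2
1  0  3  1  1
k=9  2  3  1  3  1
1  3  1  0  3
2  0  2  1  2
1  0  3  2  1
k=10  2  3  1  3  1
1  3  1  0  3
2  0  2  1  2
1  0  3  3  1
k=11  2  3  1  3  1
1  3  1  0  3
2  0  3  2  2
1  1  0  1  2
k=12  2  3  1  3  1
1  3  1  0  3
2  0  3  2  2
1  1  0  2  2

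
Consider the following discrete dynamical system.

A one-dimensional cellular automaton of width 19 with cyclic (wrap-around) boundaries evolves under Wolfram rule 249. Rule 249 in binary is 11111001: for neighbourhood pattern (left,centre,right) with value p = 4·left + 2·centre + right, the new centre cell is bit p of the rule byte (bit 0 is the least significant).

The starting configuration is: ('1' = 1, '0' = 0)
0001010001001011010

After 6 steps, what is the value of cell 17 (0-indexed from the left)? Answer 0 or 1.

1

step 0: 0001010001001011010
step 1: 1100101100100111101
step 2: 1110011110010111111
step 3: 1111011111001111111
step 4: 1111111111101111111
step 5: 1111111111111111111
step 6: 1111111111111111111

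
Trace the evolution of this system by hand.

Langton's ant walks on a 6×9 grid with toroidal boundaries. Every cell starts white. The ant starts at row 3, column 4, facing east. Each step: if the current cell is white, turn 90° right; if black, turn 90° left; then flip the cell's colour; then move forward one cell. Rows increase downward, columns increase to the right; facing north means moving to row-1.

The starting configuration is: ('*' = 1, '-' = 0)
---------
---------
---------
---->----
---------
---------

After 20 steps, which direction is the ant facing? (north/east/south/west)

west

step 0: ---------
---------
---------
---->----
---------
---------
step 1: ---------
---------
---------
----*----
----v----
---------
step 2: ---------
---------
---------
----*----
---<*----
---------
step 3: ---------
---------
---------
---^*----
---**----
---------
step 4: ---------
---------
---------
---*>----
---**----
---------
step 5: ---------
---------
----^----
---*-----
---**----
---------
step 6: ---------
---------
----*>---
---*-----
---**----
---------
step 7: ---------
---------
----**---
---*-v---
---**----
---------
step 8: ---------
---------
----**---
---*<*---
---**----
---------
step 9: ---------
---------
----^*---
---***---
---**----
---------
step 10: ---------
---------
---<-*---
---***---
---**----
---------
step 11: ---------
---^-----
---*-*---
---***---
---**----
---------
step 12: ---------
---*>----
---*-*---
---***---
---**----
---------
step 13: ---------
---**----
---*v*---
---***---
---**----
---------
step 14: ---------
---**----
---<**---
---***---
---**----
---------
step 15: ---------
---**----
----**---
---v**---
---**----
---------
step 16: ---------
---**----
----**---
---->*---
---**----
---------
step 17: ---------
---**----
----^*---
-----*---
---**----
---------
step 18: ---------
---**----
---<-*---
-----*---
---**----
---------
step 19: ---------
---^*----
---*-*---
-----*---
---**----
---------
step 20: ---------
--<-*----
---*-*---
-----*---
---**----
---------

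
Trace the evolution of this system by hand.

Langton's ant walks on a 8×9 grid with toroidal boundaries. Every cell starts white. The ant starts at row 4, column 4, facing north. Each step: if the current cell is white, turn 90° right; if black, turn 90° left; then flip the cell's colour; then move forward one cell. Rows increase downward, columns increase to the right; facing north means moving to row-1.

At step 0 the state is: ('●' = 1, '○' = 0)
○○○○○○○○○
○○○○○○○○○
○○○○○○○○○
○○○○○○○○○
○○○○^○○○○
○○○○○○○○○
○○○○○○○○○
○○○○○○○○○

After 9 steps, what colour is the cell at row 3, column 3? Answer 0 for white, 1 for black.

1

gen 0: ○○○○○○○○○
○○○○○○○○○
○○○○○○○○○
○○○○○○○○○
○○○○^○○○○
○○○○○○○○○
○○○○○○○○○
○○○○○○○○○
gen 1: ○○○○○○○○○
○○○○○○○○○
○○○○○○○○○
○○○○○○○○○
○○○○●>○○○
○○○○○○○○○
○○○○○○○○○
○○○○○○○○○
gen 2: ○○○○○○○○○
○○○○○○○○○
○○○○○○○○○
○○○○○○○○○
○○○○●●○○○
○○○○○v○○○
○○○○○○○○○
○○○○○○○○○
gen 3: ○○○○○○○○○
○○○○○○○○○
○○○○○○○○○
○○○○○○○○○
○○○○●●○○○
○○○○<●○○○
○○○○○○○○○
○○○○○○○○○
gen 4: ○○○○○○○○○
○○○○○○○○○
○○○○○○○○○
○○○○○○○○○
○○○○^●○○○
○○○○●●○○○
○○○○○○○○○
○○○○○○○○○
gen 5: ○○○○○○○○○
○○○○○○○○○
○○○○○○○○○
○○○○○○○○○
○○○<○●○○○
○○○○●●○○○
○○○○○○○○○
○○○○○○○○○
gen 6: ○○○○○○○○○
○○○○○○○○○
○○○○○○○○○
○○○^○○○○○
○○○●○●○○○
○○○○●●○○○
○○○○○○○○○
○○○○○○○○○
gen 7: ○○○○○○○○○
○○○○○○○○○
○○○○○○○○○
○○○●>○○○○
○○○●○●○○○
○○○○●●○○○
○○○○○○○○○
○○○○○○○○○
gen 8: ○○○○○○○○○
○○○○○○○○○
○○○○○○○○○
○○○●●○○○○
○○○●v●○○○
○○○○●●○○○
○○○○○○○○○
○○○○○○○○○
gen 9: ○○○○○○○○○
○○○○○○○○○
○○○○○○○○○
○○○●●○○○○
○○○<●●○○○
○○○○●●○○○
○○○○○○○○○
○○○○○○○○○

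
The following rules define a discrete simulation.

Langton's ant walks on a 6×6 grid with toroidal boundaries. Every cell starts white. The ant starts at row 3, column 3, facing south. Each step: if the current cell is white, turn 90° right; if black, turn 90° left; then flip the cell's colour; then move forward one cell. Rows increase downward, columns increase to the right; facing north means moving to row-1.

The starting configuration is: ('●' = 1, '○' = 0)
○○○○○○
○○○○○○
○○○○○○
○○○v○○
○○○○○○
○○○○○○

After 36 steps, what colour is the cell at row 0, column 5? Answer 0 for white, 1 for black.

1

gen 0: ○○○○○○
○○○○○○
○○○○○○
○○○v○○
○○○○○○
○○○○○○
gen 1: ○○○○○○
○○○○○○
○○○○○○
○○<●○○
○○○○○○
○○○○○○
gen 2: ○○○○○○
○○○○○○
○○^○○○
○○●●○○
○○○○○○
○○○○○○
gen 3: ○○○○○○
○○○○○○
○○●>○○
○○●●○○
○○○○○○
○○○○○○
gen 4: ○○○○○○
○○○○○○
○○●●○○
○○●v○○
○○○○○○
○○○○○○
gen 5: ○○○○○○
○○○○○○
○○●●○○
○○●○>○
○○○○○○
○○○○○○
gen 6: ○○○○○○
○○○○○○
○○●●○○
○○●○●○
○○○○v○
○○○○○○
gen 7: ○○○○○○
○○○○○○
○○●●○○
○○●○●○
○○○<●○
○○○○○○
gen 8: ○○○○○○
○○○○○○
○○●●○○
○○●^●○
○○○●●○
○○○○○○
gen 9: ○○○○○○
○○○○○○
○○●●○○
○○●●>○
○○○●●○
○○○○○○
gen 10: ○○○○○○
○○○○○○
○○●●^○
○○●●○○
○○○●●○
○○○○○○
gen 11: ○○○○○○
○○○○○○
○○●●●>
○○●●○○
○○○●●○
○○○○○○
gen 12: ○○○○○○
○○○○○○
○○●●●●
○○●●○v
○○○●●○
○○○○○○
gen 13: ○○○○○○
○○○○○○
○○●●●●
○○●●<●
○○○●●○
○○○○○○
gen 14: ○○○○○○
○○○○○○
○○●●^●
○○●●●●
○○○●●○
○○○○○○
gen 15: ○○○○○○
○○○○○○
○○●<○●
○○●●●●
○○○●●○
○○○○○○
gen 16: ○○○○○○
○○○○○○
○○●○○●
○○●v●●
○○○●●○
○○○○○○
gen 17: ○○○○○○
○○○○○○
○○●○○●
○○●○>●
○○○●●○
○○○○○○
gen 18: ○○○○○○
○○○○○○
○○●○^●
○○●○○●
○○○●●○
○○○○○○
gen 19: ○○○○○○
○○○○○○
○○●○●>
○○●○○●
○○○●●○
○○○○○○
gen 20: ○○○○○○
○○○○○^
○○●○●○
○○●○○●
○○○●●○
○○○○○○
gen 21: ○○○○○○
>○○○○●
○○●○●○
○○●○○●
○○○●●○
○○○○○○
gen 22: ○○○○○○
●○○○○●
v○●○●○
○○●○○●
○○○●●○
○○○○○○
gen 23: ○○○○○○
●○○○○●
●○●○●<
○○●○○●
○○○●●○
○○○○○○
gen 24: ○○○○○○
●○○○○^
●○●○●●
○○●○○●
○○○●●○
○○○○○○
gen 25: ○○○○○○
●○○○<○
●○●○●●
○○●○○●
○○○●●○
○○○○○○
gen 26: ○○○○^○
●○○○●○
●○●○●●
○○●○○●
○○○●●○
○○○○○○
gen 27: ○○○○●>
●○○○●○
●○●○●●
○○●○○●
○○○●●○
○○○○○○
gen 28: ○○○○●●
●○○○●v
●○●○●●
○○●○○●
○○○●●○
○○○○○○
gen 29: ○○○○●●
●○○○<●
●○●○●●
○○●○○●
○○○●●○
○○○○○○
gen 30: ○○○○●●
●○○○○●
●○●○v●
○○●○○●
○○○●●○
○○○○○○
gen 31: ○○○○●●
●○○○○●
●○●○○>
○○●○○●
○○○●●○
○○○○○○
gen 32: ○○○○●●
●○○○○^
●○●○○○
○○●○○●
○○○●●○
○○○○○○
gen 33: ○○○○●●
●○○○<○
●○●○○○
○○●○○●
○○○●●○
○○○○○○
gen 34: ○○○○^●
●○○○●○
●○●○○○
○○●○○●
○○○●●○
○○○○○○
gen 35: ○○○<○●
●○○○●○
●○●○○○
○○●○○●
○○○●●○
○○○○○○
gen 36: ○○○●○●
●○○○●○
●○●○○○
○○●○○●
○○○●●○
○○○^○○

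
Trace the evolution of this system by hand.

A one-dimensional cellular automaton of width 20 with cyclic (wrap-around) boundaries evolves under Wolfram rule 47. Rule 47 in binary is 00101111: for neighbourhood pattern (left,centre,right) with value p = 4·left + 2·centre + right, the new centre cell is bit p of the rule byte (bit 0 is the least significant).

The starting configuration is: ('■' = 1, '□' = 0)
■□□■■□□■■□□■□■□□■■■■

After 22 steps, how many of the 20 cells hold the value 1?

gen 0: ■□□■■□□■■□□■□■□□■■■■
gen 1: □□■■□□■■□□■■■■□■■□□□
gen 2: ■■■□□■■□□■■□□□■■□□■■
gen 3: □□□□■■□□■■□□■■■□□■■□
gen 4: ■■■■■□□■■□□■■□□□■■□□
gen 5: ■□□□□□■■□□■■□□■■■□□■
gen 6: □□■■■■■□□■■□□■■□□□■■
gen 7: □■■□□□□□■■□□■■□□■■■□
gen 8: ■■□□■■■■■□□■■□□■■□□□
gen 9: ■□□■■□□□□□■■□□■■□□■■
gen 10: □□■■□□■■■■■□□■■□□■■□
gen 11: ■■■□□■■□□□□□■■□□■■□□
gen 12: ■□□□■■□□■■■■■□□■■□□■
gen 13: □□■■■□□■■□□□□□■■□□■■
gen 14: □■■□□□■■□□■■■■■□□■■□
gen 15: ■■□□■■■□□■■□□□□□■■□□
gen 16: ■□□■■□□□■■□□■■■■■□□■
gen 17: □□■■□□■■■□□■■□□□□□■■
gen 18: □■■□□■■□□□■■□□■■■■■□
gen 19: ■■□□■■□□■■■□□■■□□□□□
gen 20: ■□□■■□□■■□□□■■□□■■■■
gen 21: □□■■□□■■□□■■■□□■■□□□
gen 22: ■■■□□■■□□■■□□□■■□□■■

11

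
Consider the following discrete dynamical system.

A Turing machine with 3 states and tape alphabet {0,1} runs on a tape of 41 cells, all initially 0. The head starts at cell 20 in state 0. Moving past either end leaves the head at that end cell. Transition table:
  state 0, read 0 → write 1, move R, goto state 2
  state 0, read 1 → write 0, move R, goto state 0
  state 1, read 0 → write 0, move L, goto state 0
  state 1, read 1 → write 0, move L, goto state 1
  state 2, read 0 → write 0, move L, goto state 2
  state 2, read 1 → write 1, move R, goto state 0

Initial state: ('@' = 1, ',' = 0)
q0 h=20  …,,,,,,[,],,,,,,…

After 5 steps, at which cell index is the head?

t=0: q0 h=20  …,,,,,,[,],,,,,,…
t=1: q2 h=21  …,,,,,@[,],,,,,,…
t=2: q2 h=20  …,,,,,,[@],,,,,,…
t=3: q0 h=21  …,,,,,@[,],,,,,,…
t=4: q2 h=22  …,,,,@@[,],,,,,,…
t=5: q2 h=21  …,,,,,@[@],,,,,,…

21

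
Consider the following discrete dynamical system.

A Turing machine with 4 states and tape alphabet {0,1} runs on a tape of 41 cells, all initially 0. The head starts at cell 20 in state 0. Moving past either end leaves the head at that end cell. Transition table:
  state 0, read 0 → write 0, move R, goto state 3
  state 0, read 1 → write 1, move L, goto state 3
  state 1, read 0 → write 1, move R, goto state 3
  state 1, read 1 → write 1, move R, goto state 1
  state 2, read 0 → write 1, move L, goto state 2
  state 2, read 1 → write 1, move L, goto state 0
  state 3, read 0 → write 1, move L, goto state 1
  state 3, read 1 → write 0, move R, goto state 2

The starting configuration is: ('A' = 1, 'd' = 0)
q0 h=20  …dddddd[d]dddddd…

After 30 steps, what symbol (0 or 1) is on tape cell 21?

k=0  q0 h=20  …dddddd[d]dddddd…
k=1  q3 h=21  …dddddd[d]dddddd…
k=2  q1 h=20  …dddddd[d]Addddd…
k=3  q3 h=21  …dddddA[A]dddddd…
k=4  q2 h=22  …ddddAd[d]dddddd…
k=5  q2 h=21  …dddddA[d]Addddd…
k=6  q2 h=20  …dddddd[A]AAdddd…
k=7  q0 h=19  …dddddd[d]AAAddd…
k=8  q3 h=20  …dddddd[A]AAdddd…
k=9  q2 h=21  …dddddd[A]Addddd…
k=10  q0 h=20  …dddddd[d]AAdddd…
k=11  q3 h=21  …dddddd[A]Addddd…
k=12  q2 h=22  …dddddd[A]dddddd…
k=13  q0 h=21  …dddddd[d]Addddd…
k=14  q3 h=22  …dddddd[A]dddddd…
k=15  q2 h=23  …dddddd[d]dddddd…
k=16  q2 h=22  …dddddd[d]Addddd…
k=17  q2 h=21  …dddddd[d]AAdddd…
k=18  q2 h=20  …dddddd[d]AAAddd…
k=19  q2 h=19  …dddddd[d]AAAAdd…
k=20  q2 h=18  …dddddd[d]AAAAAd…
k=21  q2 h=17  …dddddd[d]AAAAAA…
k=22  q2 h=16  …dddddd[d]AAAAAA…
k=23  q2 h=15  …dddddd[d]AAAAAA…
k=24  q2 h=14  …dddddd[d]AAAAAA…
k=25  q2 h=13  …dddddd[d]AAAAAA…
k=26  q2 h=12  …dddddd[d]AAAAAA…
k=27  q2 h=11  …dddddd[d]AAAAAA…
k=28  q2 h=10  …dddddd[d]AAAAAA…
k=29  q2 h= 9  …dddddd[d]AAAAAA…
k=30  q2 h= 8  …dddddd[d]AAAAAA…

1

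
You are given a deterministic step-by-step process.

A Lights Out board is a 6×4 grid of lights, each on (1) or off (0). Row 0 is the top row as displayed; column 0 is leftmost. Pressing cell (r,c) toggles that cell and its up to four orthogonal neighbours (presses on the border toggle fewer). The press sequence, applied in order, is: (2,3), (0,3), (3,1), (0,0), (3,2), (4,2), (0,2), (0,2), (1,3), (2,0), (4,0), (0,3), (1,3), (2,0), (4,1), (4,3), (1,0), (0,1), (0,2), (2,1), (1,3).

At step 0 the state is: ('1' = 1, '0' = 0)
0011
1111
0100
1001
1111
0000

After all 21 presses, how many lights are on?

19

t=0: 0011
1111
0100
1001
1111
0000
t=1: 0011
1110
0111
1000
1111
0000
t=2: 0000
1111
0111
1000
1111
0000
t=3: 0000
1111
0011
0110
1011
0000
t=4: 1100
0111
0011
0110
1011
0000
t=5: 1100
0111
0001
0001
1001
0000
t=6: 1100
0111
0001
0011
1110
0010
t=7: 1011
0101
0001
0011
1110
0010
t=8: 1100
0111
0001
0011
1110
0010
t=9: 1101
0100
0000
0011
1110
0010
t=10: 1101
1100
1100
1011
1110
0010
t=11: 1101
1100
1100
0011
0010
1010
t=12: 1110
1101
1100
0011
0010
1010
t=13: 1111
1110
1101
0011
0010
1010
t=14: 1111
0110
0001
1011
0010
1010
t=15: 1111
0110
0001
1111
1100
1110
t=16: 1111
0110
0001
1110
1111
1111
t=17: 0111
1010
1001
1110
1111
1111
t=18: 1001
1110
1001
1110
1111
1111
t=19: 1110
1100
1001
1110
1111
1111
t=20: 1110
1000
0111
1010
1111
1111
t=21: 1111
1011
0110
1010
1111
1111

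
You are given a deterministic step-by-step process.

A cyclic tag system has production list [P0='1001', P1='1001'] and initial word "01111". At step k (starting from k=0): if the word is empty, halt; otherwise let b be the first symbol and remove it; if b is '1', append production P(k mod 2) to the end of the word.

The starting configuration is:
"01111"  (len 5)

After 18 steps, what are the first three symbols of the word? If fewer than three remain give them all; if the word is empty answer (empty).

001

k=0  "01111"  (len 5)
k=1  "1111"  (len 4)
k=2  "1111001"  (len 7)
k=3  "1110011001"  (len 10)
k=4  "1100110011001"  (len 13)
k=5  "1001100110011001"  (len 16)
k=6  "0011001100110011001"  (len 19)
k=7  "011001100110011001"  (len 18)
k=8  "11001100110011001"  (len 17)
k=9  "10011001100110011001"  (len 20)
k=10  "00110011001100110011001"  (len 23)
k=11  "0110011001100110011001"  (len 22)
k=12  "110011001100110011001"  (len 21)
k=13  "100110011001100110011001"  (len 24)
k=14  "001100110011001100110011001"  (len 27)
k=15  "01100110011001100110011001"  (len 26)
k=16  "1100110011001100110011001"  (len 25)
k=17  "1001100110011001100110011001"  (len 28)
k=18  "0011001100110011001100110011001"  (len 31)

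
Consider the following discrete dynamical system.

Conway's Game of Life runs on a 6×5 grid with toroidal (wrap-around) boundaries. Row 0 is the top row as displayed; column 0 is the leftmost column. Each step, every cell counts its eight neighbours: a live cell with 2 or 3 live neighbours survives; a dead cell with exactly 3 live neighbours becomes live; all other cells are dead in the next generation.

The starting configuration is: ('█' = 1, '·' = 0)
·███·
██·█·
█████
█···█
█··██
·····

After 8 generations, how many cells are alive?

4

k=0  ·███·
██·█·
█████
█···█
█··██
·····
k=1  ██·██
·····
·····
·····
█··█·
██···
k=2  ·██·█
█···█
·····
·····
██··█
···█·
k=3  ·██·█
██·██
·····
█····
█···█
···█·
k=4  ·█···
·█·██
·█···
█···█
█···█
·███·
k=5  ·█··█
·█···
·███·
·█··█
··█··
·████
k=6  ·█··█
·█·█·
·█·█·
██···
····█
·█··█
k=7  ·█·██
·█·██
·█··█
███·█
·█··█
···██
k=8  ·····
·█···
·····
··█·█
·█···
·····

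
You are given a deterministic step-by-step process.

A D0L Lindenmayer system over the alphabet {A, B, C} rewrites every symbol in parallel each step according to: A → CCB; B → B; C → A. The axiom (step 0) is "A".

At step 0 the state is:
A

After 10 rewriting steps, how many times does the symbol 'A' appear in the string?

32

t=0: A
t=1: CCB
t=2: AAB
t=3: CCBCCBB
t=4: AABAABB
t=5: CCBCCBBCCBCCBBB
t=6: AABAABBAABAABBB
t=7: CCBCCBBCCBCCBBBCCBCCBBCCBCCBBBB
t=8: AABAABBAABAABBBAABAABBAABAABBBB
t=9: CCBCCBBCCBCCBBBCCBCCBBCCBCCBBBBCCBCCBBCCBCCBBBCCBCCBBCCBCCBBBBB
t=10: AABAABBAABAABBBAABAABBAABAABBBBAABAABBAABAABBBAABAABBAABAABBBBB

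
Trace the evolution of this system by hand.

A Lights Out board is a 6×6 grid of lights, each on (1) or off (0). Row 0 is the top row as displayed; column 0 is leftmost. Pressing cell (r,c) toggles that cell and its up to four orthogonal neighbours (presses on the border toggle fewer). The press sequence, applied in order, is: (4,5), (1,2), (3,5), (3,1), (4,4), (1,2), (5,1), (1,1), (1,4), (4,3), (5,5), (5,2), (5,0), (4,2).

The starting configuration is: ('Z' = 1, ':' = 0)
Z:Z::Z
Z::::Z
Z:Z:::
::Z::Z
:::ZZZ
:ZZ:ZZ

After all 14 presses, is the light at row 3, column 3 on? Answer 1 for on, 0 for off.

1

t=0: Z:Z::Z
Z::::Z
Z:Z:::
::Z::Z
:::ZZZ
:ZZ:ZZ
t=1: Z:Z::Z
Z::::Z
Z:Z:::
::Z:::
:::Z::
:ZZ:Z:
t=2: Z::::Z
ZZZZ:Z
Z:::::
::Z:::
:::Z::
:ZZ:Z:
t=3: Z::::Z
ZZZZ:Z
Z::::Z
::Z:ZZ
:::Z:Z
:ZZ:Z:
t=4: Z::::Z
ZZZZ:Z
ZZ:::Z
ZZ::ZZ
:Z:Z:Z
:ZZ:Z:
t=5: Z::::Z
ZZZZ:Z
ZZ:::Z
ZZ:::Z
:Z::Z:
:ZZ:::
t=6: Z:Z::Z
Z::::Z
ZZZ::Z
ZZ:::Z
:Z::Z:
:ZZ:::
t=7: Z:Z::Z
Z::::Z
ZZZ::Z
ZZ:::Z
::::Z:
Z:::::
t=8: ZZZ::Z
:ZZ::Z
Z:Z::Z
ZZ:::Z
::::Z:
Z:::::
t=9: ZZZ:ZZ
:ZZZZ:
Z:Z:ZZ
ZZ:::Z
::::Z:
Z:::::
t=10: ZZZ:ZZ
:ZZZZ:
Z:Z:ZZ
ZZ:Z:Z
::ZZ::
Z::Z::
t=11: ZZZ:ZZ
:ZZZZ:
Z:Z:ZZ
ZZ:Z:Z
::ZZ:Z
Z::ZZZ
t=12: ZZZ:ZZ
:ZZZZ:
Z:Z:ZZ
ZZ:Z:Z
:::Z:Z
ZZZ:ZZ
t=13: ZZZ:ZZ
:ZZZZ:
Z:Z:ZZ
ZZ:Z:Z
Z::Z:Z
::Z:ZZ
t=14: ZZZ:ZZ
:ZZZZ:
Z:Z:ZZ
ZZZZ:Z
ZZZ::Z
::::ZZ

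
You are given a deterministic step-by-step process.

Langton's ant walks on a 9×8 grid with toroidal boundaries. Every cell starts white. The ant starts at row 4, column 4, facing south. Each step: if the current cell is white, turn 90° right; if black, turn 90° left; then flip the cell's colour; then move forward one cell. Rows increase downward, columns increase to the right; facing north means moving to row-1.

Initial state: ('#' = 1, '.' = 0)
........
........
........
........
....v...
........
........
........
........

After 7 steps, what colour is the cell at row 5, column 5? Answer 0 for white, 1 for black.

1

gen 0: ........
........
........
........
....v...
........
........
........
........
gen 1: ........
........
........
........
...<#...
........
........
........
........
gen 2: ........
........
........
...^....
...##...
........
........
........
........
gen 3: ........
........
........
...#>...
...##...
........
........
........
........
gen 4: ........
........
........
...##...
...#v...
........
........
........
........
gen 5: ........
........
........
...##...
...#.>..
........
........
........
........
gen 6: ........
........
........
...##...
...#.#..
.....v..
........
........
........
gen 7: ........
........
........
...##...
...#.#..
....<#..
........
........
........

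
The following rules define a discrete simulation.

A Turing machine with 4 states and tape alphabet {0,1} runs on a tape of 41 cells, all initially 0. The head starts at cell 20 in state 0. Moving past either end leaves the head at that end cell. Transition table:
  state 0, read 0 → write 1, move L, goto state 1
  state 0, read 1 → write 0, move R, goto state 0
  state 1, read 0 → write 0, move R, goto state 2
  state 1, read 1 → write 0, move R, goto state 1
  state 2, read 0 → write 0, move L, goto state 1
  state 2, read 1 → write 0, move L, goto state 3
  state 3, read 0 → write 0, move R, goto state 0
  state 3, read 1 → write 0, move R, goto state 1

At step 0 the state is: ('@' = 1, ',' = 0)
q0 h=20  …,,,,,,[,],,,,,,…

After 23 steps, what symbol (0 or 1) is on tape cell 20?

0

gen 0: q0 h=20  …,,,,,,[,],,,,,,…
gen 1: q1 h=19  …,,,,,,[,]@,,,,,…
gen 2: q2 h=20  …,,,,,,[@],,,,,,…
gen 3: q3 h=19  …,,,,,,[,],,,,,,…
gen 4: q0 h=20  …,,,,,,[,],,,,,,…
gen 5: q1 h=19  …,,,,,,[,]@,,,,,…
gen 6: q2 h=20  …,,,,,,[@],,,,,,…
gen 7: q3 h=19  …,,,,,,[,],,,,,,…
gen 8: q0 h=20  …,,,,,,[,],,,,,,…
gen 9: q1 h=19  …,,,,,,[,]@,,,,,…
gen 10: q2 h=20  …,,,,,,[@],,,,,,…
gen 11: q3 h=19  …,,,,,,[,],,,,,,…
gen 12: q0 h=20  …,,,,,,[,],,,,,,…
gen 13: q1 h=19  …,,,,,,[,]@,,,,,…
gen 14: q2 h=20  …,,,,,,[@],,,,,,…
gen 15: q3 h=19  …,,,,,,[,],,,,,,…
gen 16: q0 h=20  …,,,,,,[,],,,,,,…
gen 17: q1 h=19  …,,,,,,[,]@,,,,,…
gen 18: q2 h=20  …,,,,,,[@],,,,,,…
gen 19: q3 h=19  …,,,,,,[,],,,,,,…
gen 20: q0 h=20  …,,,,,,[,],,,,,,…
gen 21: q1 h=19  …,,,,,,[,]@,,,,,…
gen 22: q2 h=20  …,,,,,,[@],,,,,,…
gen 23: q3 h=19  …,,,,,,[,],,,,,,…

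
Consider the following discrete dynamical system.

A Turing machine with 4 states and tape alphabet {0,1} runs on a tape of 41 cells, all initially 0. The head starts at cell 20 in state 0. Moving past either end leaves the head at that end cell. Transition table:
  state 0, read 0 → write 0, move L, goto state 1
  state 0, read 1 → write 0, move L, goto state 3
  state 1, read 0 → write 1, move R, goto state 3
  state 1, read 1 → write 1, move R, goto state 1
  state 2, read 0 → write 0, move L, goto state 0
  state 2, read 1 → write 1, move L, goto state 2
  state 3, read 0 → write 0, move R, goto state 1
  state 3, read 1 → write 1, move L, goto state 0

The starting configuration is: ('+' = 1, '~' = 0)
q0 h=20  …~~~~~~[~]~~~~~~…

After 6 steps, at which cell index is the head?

0) q0 h=20  …~~~~~~[~]~~~~~~…
1) q1 h=19  …~~~~~~[~]~~~~~~…
2) q3 h=20  …~~~~~+[~]~~~~~~…
3) q1 h=21  …~~~~+~[~]~~~~~~…
4) q3 h=22  …~~~+~+[~]~~~~~~…
5) q1 h=23  …~~+~+~[~]~~~~~~…
6) q3 h=24  …~+~+~+[~]~~~~~~…

24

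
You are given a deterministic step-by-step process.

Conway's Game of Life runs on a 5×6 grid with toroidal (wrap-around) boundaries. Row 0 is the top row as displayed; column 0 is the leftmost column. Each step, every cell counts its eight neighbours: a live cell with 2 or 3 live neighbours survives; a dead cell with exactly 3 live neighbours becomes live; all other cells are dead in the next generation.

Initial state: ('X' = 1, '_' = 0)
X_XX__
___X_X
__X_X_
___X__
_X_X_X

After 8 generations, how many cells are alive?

5

0) X_XX__
___X_X
__X_X_
___X__
_X_X_X
1) XX_X_X
_X___X
__X_X_
___X__
XX_X__
2) _____X
_X_X_X
__XXX_
_X_XX_
_X_X_X
3) _____X
X__X_X
XX___X
XX___X
___X_X
4) _____X
_X____
__X___
_XX___
_____X
5) X_____
______
__X___
_XX___
X_____
6) ______
______
_XX___
_XX___
X_____
7) ______
______
_XX___
X_X___
_X____
8) ______
______
_XX___
X_X___
_X____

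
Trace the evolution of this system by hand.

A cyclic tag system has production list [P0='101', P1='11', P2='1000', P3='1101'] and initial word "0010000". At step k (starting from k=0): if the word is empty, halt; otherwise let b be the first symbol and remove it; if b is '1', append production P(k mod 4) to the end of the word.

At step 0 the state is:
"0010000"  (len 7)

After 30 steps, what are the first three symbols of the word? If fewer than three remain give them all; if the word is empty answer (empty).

k=0  "0010000"  (len 7)
k=1  "010000"  (len 6)
k=2  "10000"  (len 5)
k=3  "00001000"  (len 8)
k=4  "0001000"  (len 7)
k=5  "001000"  (len 6)
k=6  "01000"  (len 5)
k=7  "1000"  (len 4)
k=8  "0001101"  (len 7)
k=9  "001101"  (len 6)
k=10  "01101"  (len 5)
k=11  "1101"  (len 4)
k=12  "1011101"  (len 7)
k=13  "011101101"  (len 9)
k=14  "11101101"  (len 8)
k=15  "11011011000"  (len 11)
k=16  "10110110001101"  (len 14)
k=17  "0110110001101101"  (len 16)
k=18  "110110001101101"  (len 15)
k=19  "101100011011011000"  (len 18)
k=20  "011000110110110001101"  (len 21)
k=21  "11000110110110001101"  (len 20)
k=22  "100011011011000110111"  (len 21)
k=23  "000110110110001101111000"  (len 24)
k=24  "00110110110001101111000"  (len 23)
k=25  "0110110110001101111000"  (len 22)
k=26  "110110110001101111000"  (len 21)
k=27  "101101100011011110001000"  (len 24)
k=28  "011011000110111100010001101"  (len 27)
k=29  "11011000110111100010001101"  (len 26)
k=30  "101100011011110001000110111"  (len 27)

101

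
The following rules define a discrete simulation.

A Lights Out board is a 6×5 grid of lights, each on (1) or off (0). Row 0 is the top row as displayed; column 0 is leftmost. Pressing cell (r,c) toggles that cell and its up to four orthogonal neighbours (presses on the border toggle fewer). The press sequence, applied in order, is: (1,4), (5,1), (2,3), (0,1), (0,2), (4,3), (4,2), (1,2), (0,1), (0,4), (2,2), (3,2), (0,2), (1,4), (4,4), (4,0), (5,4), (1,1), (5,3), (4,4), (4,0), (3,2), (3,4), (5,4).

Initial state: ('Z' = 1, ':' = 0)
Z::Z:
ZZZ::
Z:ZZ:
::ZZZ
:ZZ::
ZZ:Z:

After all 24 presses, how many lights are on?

15

0) Z::Z:
ZZZ::
Z:ZZ:
::ZZZ
:ZZ::
ZZ:Z:
1) Z::ZZ
ZZZZZ
Z:ZZZ
::ZZZ
:ZZ::
ZZ:Z:
2) Z::ZZ
ZZZZZ
Z:ZZZ
::ZZZ
::Z::
::ZZ:
3) Z::ZZ
ZZZ:Z
Z::::
::Z:Z
::Z::
::ZZ:
4) :ZZZZ
Z:Z:Z
Z::::
::Z:Z
::Z::
::ZZ:
5) ::::Z
Z:::Z
Z::::
::Z:Z
::Z::
::ZZ:
6) ::::Z
Z:::Z
Z::::
::ZZZ
:::ZZ
::Z::
7) ::::Z
Z:::Z
Z::::
:::ZZ
:ZZ:Z
:::::
8) ::Z:Z
ZZZZZ
Z:Z::
:::ZZ
:ZZ:Z
:::::
9) ZZ::Z
Z:ZZZ
Z:Z::
:::ZZ
:ZZ:Z
:::::
10) ZZ:Z:
Z:ZZ:
Z:Z::
:::ZZ
:ZZ:Z
:::::
11) ZZ:Z:
Z::Z:
ZZ:Z:
::ZZZ
:ZZ:Z
:::::
12) ZZ:Z:
Z::Z:
ZZZZ:
:Z::Z
:Z::Z
:::::
13) Z:Z::
Z:ZZ:
ZZZZ:
:Z::Z
:Z::Z
:::::
14) Z:Z:Z
Z:Z:Z
ZZZZZ
:Z::Z
:Z::Z
:::::
15) Z:Z:Z
Z:Z:Z
ZZZZZ
:Z:::
:Z:Z:
::::Z
16) Z:Z:Z
Z:Z:Z
ZZZZZ
ZZ:::
Z::Z:
Z:::Z
17) Z:Z:Z
Z:Z:Z
ZZZZZ
ZZ:::
Z::ZZ
Z::Z:
18) ZZZ:Z
:Z::Z
Z:ZZZ
ZZ:::
Z::ZZ
Z::Z:
19) ZZZ:Z
:Z::Z
Z:ZZZ
ZZ:::
Z:::Z
Z:Z:Z
20) ZZZ:Z
:Z::Z
Z:ZZZ
ZZ::Z
Z::Z:
Z:Z::
21) ZZZ:Z
:Z::Z
Z:ZZZ
:Z::Z
:Z:Z:
::Z::
22) ZZZ:Z
:Z::Z
Z::ZZ
::ZZZ
:ZZZ:
::Z::
23) ZZZ:Z
:Z::Z
Z::Z:
::Z::
:ZZZZ
::Z::
24) ZZZ:Z
:Z::Z
Z::Z:
::Z::
:ZZZ:
::ZZZ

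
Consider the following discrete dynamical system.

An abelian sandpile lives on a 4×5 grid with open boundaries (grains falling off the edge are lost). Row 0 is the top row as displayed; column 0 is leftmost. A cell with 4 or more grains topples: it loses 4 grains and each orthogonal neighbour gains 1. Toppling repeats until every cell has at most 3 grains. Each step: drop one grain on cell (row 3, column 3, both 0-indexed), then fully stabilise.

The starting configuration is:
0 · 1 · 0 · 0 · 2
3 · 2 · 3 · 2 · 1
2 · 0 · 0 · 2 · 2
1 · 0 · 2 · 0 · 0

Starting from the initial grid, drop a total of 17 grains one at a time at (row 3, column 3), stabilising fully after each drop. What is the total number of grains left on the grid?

30

0) 0 · 1 · 0 · 0 · 2
3 · 2 · 3 · 2 · 1
2 · 0 · 0 · 2 · 2
1 · 0 · 2 · 0 · 0
1) 0 · 1 · 0 · 0 · 2
3 · 2 · 3 · 2 · 1
2 · 0 · 0 · 2 · 2
1 · 0 · 2 · 1 · 0
2) 0 · 1 · 0 · 0 · 2
3 · 2 · 3 · 2 · 1
2 · 0 · 0 · 2 · 2
1 · 0 · 2 · 2 · 0
3) 0 · 1 · 0 · 0 · 2
3 · 2 · 3 · 2 · 1
2 · 0 · 0 · 2 · 2
1 · 0 · 2 · 3 · 0
4) 0 · 1 · 0 · 0 · 2
3 · 2 · 3 · 2 · 1
2 · 0 · 0 · 3 · 2
1 · 0 · 3 · 0 · 1
5) 0 · 1 · 0 · 0 · 2
3 · 2 · 3 · 2 · 1
2 · 0 · 0 · 3 · 2
1 · 0 · 3 · 1 · 1
6) 0 · 1 · 0 · 0 · 2
3 · 2 · 3 · 2 · 1
2 · 0 · 0 · 3 · 2
1 · 0 · 3 · 2 · 1
7) 0 · 1 · 0 · 0 · 2
3 · 2 · 3 · 2 · 1
2 · 0 · 0 · 3 · 2
1 · 0 · 3 · 3 · 1
8) 0 · 1 · 0 · 0 · 2
3 · 2 · 3 · 3 · 1
2 · 0 · 2 · 0 · 3
1 · 1 · 0 · 2 · 2
9) 0 · 1 · 0 · 0 · 2
3 · 2 · 3 · 3 · 1
2 · 0 · 2 · 0 · 3
1 · 1 · 0 · 3 · 2
10) 0 · 1 · 0 · 0 · 2
3 · 2 · 3 · 3 · 1
2 · 0 · 2 · 1 · 3
1 · 1 · 1 · 0 · 3
11) 0 · 1 · 0 · 0 · 2
3 · 2 · 3 · 3 · 1
2 · 0 · 2 · 1 · 3
1 · 1 · 1 · 1 · 3
12) 0 · 1 · 0 · 0 · 2
3 · 2 · 3 · 3 · 1
2 · 0 · 2 · 1 · 3
1 · 1 · 1 · 2 · 3
13) 0 · 1 · 0 · 0 · 2
3 · 2 · 3 · 3 · 1
2 · 0 · 2 · 1 · 3
1 · 1 · 1 · 3 · 3
14) 0 · 1 · 0 · 0 · 2
3 · 2 · 3 · 3 · 2
2 · 0 · 2 · 3 · 0
1 · 1 · 2 · 1 · 1
15) 0 · 1 · 0 · 0 · 2
3 · 2 · 3 · 3 · 2
2 · 0 · 2 · 3 · 0
1 · 1 · 2 · 2 · 1
16) 0 · 1 · 0 · 0 · 2
3 · 2 · 3 · 3 · 2
2 · 0 · 2 · 3 · 0
1 · 1 · 2 · 3 · 1
17) 0 · 1 · 1 · 1 · 2
3 · 3 · 1 · 1 · 3
2 · 1 · 1 · 2 · 1
1 · 2 · 0 · 2 · 2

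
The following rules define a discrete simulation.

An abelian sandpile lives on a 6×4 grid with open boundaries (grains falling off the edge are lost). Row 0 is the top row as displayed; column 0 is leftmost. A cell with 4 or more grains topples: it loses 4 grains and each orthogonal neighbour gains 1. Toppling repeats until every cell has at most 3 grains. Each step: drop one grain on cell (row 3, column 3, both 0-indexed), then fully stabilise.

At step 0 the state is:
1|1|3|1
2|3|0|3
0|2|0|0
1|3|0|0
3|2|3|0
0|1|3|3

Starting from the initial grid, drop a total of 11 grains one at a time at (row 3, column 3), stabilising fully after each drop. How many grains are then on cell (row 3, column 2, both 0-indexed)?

0) 1|1|3|1
2|3|0|3
0|2|0|0
1|3|0|0
3|2|3|0
0|1|3|3
1) 1|1|3|1
2|3|0|3
0|2|0|0
1|3|0|1
3|2|3|0
0|1|3|3
2) 1|1|3|1
2|3|0|3
0|2|0|0
1|3|0|2
3|2|3|0
0|1|3|3
3) 1|1|3|1
2|3|0|3
0|2|0|0
1|3|0|3
3|2|3|0
0|1|3|3
4) 1|1|3|1
2|3|0|3
0|2|0|1
1|3|1|0
3|2|3|1
0|1|3|3
5) 1|1|3|1
2|3|0|3
0|2|0|1
1|3|1|1
3|2|3|1
0|1|3|3
6) 1|1|3|1
2|3|0|3
0|2|0|1
1|3|1|2
3|2|3|1
0|1|3|3
7) 1|1|3|1
2|3|0|3
0|2|0|1
1|3|1|3
3|2|3|1
0|1|3|3
8) 1|1|3|1
2|3|0|3
0|2|0|2
1|3|2|0
3|2|3|2
0|1|3|3
9) 1|1|3|1
2|3|0|3
0|2|0|2
1|3|2|1
3|2|3|2
0|1|3|3
10) 1|1|3|1
2|3|0|3
0|2|0|2
1|3|2|2
3|2|3|2
0|1|3|3
11) 1|1|3|1
2|3|0|3
0|2|0|2
1|3|2|3
3|2|3|2
0|1|3|3

2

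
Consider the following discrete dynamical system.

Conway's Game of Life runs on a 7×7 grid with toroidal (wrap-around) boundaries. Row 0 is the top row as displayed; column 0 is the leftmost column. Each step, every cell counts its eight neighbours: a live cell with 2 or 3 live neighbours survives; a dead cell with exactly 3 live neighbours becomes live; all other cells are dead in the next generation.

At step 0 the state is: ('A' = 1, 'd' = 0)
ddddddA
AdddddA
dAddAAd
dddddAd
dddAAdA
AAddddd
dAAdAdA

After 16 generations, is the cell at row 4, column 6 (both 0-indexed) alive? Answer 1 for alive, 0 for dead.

[0] ddddddA
AdddddA
dAddAAd
dddddAd
dddAAdA
AAddddd
dAAdAdA
[1] dAddddA
AdddddA
AdddAAd
dddAddA
AdddAAA
dAddAdA
dAAddAA
[2] dAAdddd
dAddddd
AdddAAd
dddAddd
dddAAdd
dAAAAdd
dAAdddA
[3] ddddddd
AAAdddd
ddddAdd
dddAdAd
ddddddd
AAddAAd
ddddddd
[4] dAddddd
dAddddd
dAAAAdd
ddddAdd
dddddAA
ddddddd
ddddddd
[5] ddddddd
AAdAddd
dAAAAdd
ddAdAdd
dddddAd
ddddddd
ddddddd
[6] ddddddd
AAdAAdd
AdddAdd
dAAdAAd
ddddddd
ddddddd
ddddddd
[7] ddddddd
AAdAAdd
AdddddA
dAdAAAd
ddddddd
ddddddd
ddddddd
[8] ddddddd
AAddddA
ddddddA
AdddAAA
ddddAdd
ddddddd
ddddddd
[9] Adddddd
AdddddA
dAddddd
AdddAdA
ddddAdA
ddddddd
ddddddd
[10] AdddddA
AAddddA
dAdddAd
AdddddA
AdddddA
ddddddd
ddddddd
[11] dAddddA
dAdddAd
dAdddAd
dAdddAd
AdddddA
ddddddd
ddddddd
[12] Adddddd
dAAddAA
AAAdAAA
dAdddAd
AdddddA
ddddddd
ddddddd
[13] AAddddA
ddAAAdd
dddAAdd
ddAdAdd
AdddddA
ddddddd
ddddddd
[14] AAAAddd
AAAdAAd
dddddAd
ddddAAd
ddddddd
ddddddd
Adddddd
[15] dddAAdd
AdddAAd
dAdAddd
ddddAAd
ddddddd
ddddddd
AdAdddd
[16] dAdAAAA
ddAddAd
dddAddA
ddddAdd
ddddddd
ddddddd
dddAddd

0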